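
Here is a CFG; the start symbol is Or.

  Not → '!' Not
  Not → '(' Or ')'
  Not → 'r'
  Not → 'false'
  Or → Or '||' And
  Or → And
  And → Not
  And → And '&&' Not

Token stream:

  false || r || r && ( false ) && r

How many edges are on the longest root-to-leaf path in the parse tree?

[Or [Or [Or [And [Not false]]] || [And [Not r]]] || [And [And [And [Not r]] && [Not ( [Or [And [Not false]]] )]] && [Not r]]]

7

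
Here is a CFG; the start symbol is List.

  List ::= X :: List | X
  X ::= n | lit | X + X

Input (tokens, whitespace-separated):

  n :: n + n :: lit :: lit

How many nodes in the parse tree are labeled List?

4

[List [X n] :: [List [X [X n] + [X n]] :: [List [X lit] :: [List [X lit]]]]]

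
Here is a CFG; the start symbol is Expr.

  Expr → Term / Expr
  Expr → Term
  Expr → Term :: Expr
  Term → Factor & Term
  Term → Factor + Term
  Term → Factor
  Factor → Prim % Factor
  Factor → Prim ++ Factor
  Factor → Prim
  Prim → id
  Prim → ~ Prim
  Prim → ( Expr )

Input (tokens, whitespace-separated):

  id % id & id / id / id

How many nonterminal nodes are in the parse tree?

[Expr [Term [Factor [Prim id] % [Factor [Prim id]]] & [Term [Factor [Prim id]]]] / [Expr [Term [Factor [Prim id]]] / [Expr [Term [Factor [Prim id]]]]]]

17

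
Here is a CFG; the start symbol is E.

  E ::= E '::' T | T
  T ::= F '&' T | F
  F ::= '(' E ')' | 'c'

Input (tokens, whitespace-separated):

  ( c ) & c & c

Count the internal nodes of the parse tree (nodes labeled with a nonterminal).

[E [T [F ( [E [T [F c]]] )] & [T [F c] & [T [F c]]]]]

10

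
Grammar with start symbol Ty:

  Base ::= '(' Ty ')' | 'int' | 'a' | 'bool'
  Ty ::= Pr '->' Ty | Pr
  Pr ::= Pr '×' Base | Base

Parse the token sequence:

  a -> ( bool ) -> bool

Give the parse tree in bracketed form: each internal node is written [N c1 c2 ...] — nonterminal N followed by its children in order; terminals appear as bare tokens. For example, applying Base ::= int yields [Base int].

Ty
Pr -> Ty
Base -> Ty
a -> Ty
a -> Pr -> Ty
a -> Base -> Ty
a -> ( Ty ) -> Ty
a -> ( Pr ) -> Ty
a -> ( Base ) -> Ty
a -> ( bool ) -> Ty
a -> ( bool ) -> Pr
a -> ( bool ) -> Base
a -> ( bool ) -> bool

[Ty [Pr [Base a]] -> [Ty [Pr [Base ( [Ty [Pr [Base bool]]] )]] -> [Ty [Pr [Base bool]]]]]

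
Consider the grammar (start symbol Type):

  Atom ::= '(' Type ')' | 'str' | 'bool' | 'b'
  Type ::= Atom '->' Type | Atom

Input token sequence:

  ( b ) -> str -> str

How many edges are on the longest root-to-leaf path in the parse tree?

4

[Type [Atom ( [Type [Atom b]] )] -> [Type [Atom str] -> [Type [Atom str]]]]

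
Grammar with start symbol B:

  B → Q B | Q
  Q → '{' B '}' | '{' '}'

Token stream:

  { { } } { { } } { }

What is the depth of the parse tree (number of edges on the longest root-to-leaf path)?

[B [Q { [B [Q { }]] }] [B [Q { [B [Q { }]] }] [B [Q { }]]]]

5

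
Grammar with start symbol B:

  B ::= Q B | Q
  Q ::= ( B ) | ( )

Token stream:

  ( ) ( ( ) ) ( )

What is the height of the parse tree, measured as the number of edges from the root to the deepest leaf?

5

[B [Q ( )] [B [Q ( [B [Q ( )]] )] [B [Q ( )]]]]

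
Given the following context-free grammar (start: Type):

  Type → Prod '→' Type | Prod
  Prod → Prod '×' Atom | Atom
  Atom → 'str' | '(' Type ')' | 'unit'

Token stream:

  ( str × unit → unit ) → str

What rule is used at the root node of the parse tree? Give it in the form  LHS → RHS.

Type → Prod '→' Type

[Type [Prod [Atom ( [Type [Prod [Prod [Atom str]] × [Atom unit]] → [Type [Prod [Atom unit]]]] )]] → [Type [Prod [Atom str]]]]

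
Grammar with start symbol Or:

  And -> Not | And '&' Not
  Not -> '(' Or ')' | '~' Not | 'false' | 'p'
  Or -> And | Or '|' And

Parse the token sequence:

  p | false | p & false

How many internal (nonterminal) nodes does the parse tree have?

11

[Or [Or [Or [And [Not p]]] | [And [Not false]]] | [And [And [Not p]] & [Not false]]]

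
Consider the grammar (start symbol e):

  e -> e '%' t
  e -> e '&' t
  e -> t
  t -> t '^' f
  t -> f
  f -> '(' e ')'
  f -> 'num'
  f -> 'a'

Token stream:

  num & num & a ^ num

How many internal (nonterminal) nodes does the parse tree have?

[e [e [e [t [f num]]] & [t [f num]]] & [t [t [f a]] ^ [f num]]]

11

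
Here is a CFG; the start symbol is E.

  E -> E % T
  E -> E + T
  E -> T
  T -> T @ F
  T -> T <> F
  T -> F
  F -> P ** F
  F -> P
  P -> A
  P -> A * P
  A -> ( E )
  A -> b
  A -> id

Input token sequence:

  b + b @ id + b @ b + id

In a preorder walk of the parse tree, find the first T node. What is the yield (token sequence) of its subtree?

b

[E [E [E [E [T [F [P [A b]]]]] + [T [T [F [P [A b]]]] @ [F [P [A id]]]]] + [T [T [F [P [A b]]]] @ [F [P [A b]]]]] + [T [F [P [A id]]]]]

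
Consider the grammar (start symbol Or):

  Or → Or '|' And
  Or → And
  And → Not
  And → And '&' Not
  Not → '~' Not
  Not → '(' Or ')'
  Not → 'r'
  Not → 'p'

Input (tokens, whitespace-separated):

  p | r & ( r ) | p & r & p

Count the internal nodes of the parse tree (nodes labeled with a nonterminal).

18

[Or [Or [Or [And [Not p]]] | [And [And [Not r]] & [Not ( [Or [And [Not r]]] )]]] | [And [And [And [Not p]] & [Not r]] & [Not p]]]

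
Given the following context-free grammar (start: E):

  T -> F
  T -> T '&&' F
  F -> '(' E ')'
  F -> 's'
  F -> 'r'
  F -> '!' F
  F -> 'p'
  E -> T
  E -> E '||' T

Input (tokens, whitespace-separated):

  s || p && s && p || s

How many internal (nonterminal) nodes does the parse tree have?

[E [E [E [T [F s]]] || [T [T [T [F p]] && [F s]] && [F p]]] || [T [F s]]]

13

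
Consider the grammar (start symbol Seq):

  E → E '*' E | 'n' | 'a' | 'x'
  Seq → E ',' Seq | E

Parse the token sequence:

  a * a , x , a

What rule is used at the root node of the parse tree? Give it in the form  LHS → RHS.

[Seq [E [E a] * [E a]] , [Seq [E x] , [Seq [E a]]]]

Seq → E ',' Seq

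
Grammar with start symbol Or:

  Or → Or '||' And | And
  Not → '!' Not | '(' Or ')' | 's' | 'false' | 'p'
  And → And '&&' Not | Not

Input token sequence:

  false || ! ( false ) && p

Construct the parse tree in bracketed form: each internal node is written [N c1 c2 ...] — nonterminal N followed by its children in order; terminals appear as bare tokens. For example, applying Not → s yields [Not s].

[Or [Or [And [Not false]]] || [And [And [Not ! [Not ( [Or [And [Not false]]] )]]] && [Not p]]]

Or
Or || And
And || And
Not || And
false || And
false || And && Not
false || Not && Not
false || ! Not && Not
false || ! ( Or ) && Not
false || ! ( And ) && Not
false || ! ( Not ) && Not
false || ! ( false ) && Not
false || ! ( false ) && p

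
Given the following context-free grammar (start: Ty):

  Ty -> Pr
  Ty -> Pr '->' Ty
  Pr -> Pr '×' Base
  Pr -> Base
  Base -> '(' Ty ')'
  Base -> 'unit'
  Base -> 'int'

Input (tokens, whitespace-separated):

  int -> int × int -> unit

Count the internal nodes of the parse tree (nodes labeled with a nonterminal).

11

[Ty [Pr [Base int]] -> [Ty [Pr [Pr [Base int]] × [Base int]] -> [Ty [Pr [Base unit]]]]]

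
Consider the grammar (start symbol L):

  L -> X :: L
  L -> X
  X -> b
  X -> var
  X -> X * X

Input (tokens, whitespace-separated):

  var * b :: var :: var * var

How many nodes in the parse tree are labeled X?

7

[L [X [X var] * [X b]] :: [L [X var] :: [L [X [X var] * [X var]]]]]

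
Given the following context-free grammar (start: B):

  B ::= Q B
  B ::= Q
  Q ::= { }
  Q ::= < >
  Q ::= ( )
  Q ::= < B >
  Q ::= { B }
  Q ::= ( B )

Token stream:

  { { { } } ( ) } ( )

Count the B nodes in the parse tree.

5

[B [Q { [B [Q { [B [Q { }]] }] [B [Q ( )]]] }] [B [Q ( )]]]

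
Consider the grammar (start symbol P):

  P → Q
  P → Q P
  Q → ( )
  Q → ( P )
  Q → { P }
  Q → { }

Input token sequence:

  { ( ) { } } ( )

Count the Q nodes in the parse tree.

[P [Q { [P [Q ( )] [P [Q { }]]] }] [P [Q ( )]]]

4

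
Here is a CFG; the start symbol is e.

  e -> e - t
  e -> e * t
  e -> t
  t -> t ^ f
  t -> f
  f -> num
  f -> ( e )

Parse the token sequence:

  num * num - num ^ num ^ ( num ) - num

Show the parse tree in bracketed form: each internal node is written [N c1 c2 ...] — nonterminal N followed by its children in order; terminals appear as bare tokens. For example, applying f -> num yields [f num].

[e [e [e [e [t [f num]]] * [t [f num]]] - [t [t [t [f num]] ^ [f num]] ^ [f ( [e [t [f num]]] )]]] - [t [f num]]]

e
e - t
e - t - t
e * t - t - t
t * t - t - t
f * t - t - t
num * t - t - t
num * f - t - t
num * num - t - t
num * num - t ^ f - t
num * num - t ^ f ^ f - t
num * num - f ^ f ^ f - t
num * num - num ^ f ^ f - t
num * num - num ^ num ^ f - t
num * num - num ^ num ^ ( e ) - t
num * num - num ^ num ^ ( t ) - t
num * num - num ^ num ^ ( f ) - t
num * num - num ^ num ^ ( num ) - t
num * num - num ^ num ^ ( num ) - f
num * num - num ^ num ^ ( num ) - num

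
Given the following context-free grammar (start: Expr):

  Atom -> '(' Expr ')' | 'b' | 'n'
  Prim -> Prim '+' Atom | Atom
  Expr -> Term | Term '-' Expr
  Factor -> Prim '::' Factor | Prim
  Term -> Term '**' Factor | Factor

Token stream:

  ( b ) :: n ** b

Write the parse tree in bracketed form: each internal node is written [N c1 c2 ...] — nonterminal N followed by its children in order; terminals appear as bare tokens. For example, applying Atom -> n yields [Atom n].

Expr
Term
Term ** Factor
Factor ** Factor
Prim :: Factor ** Factor
Atom :: Factor ** Factor
( Expr ) :: Factor ** Factor
( Term ) :: Factor ** Factor
( Factor ) :: Factor ** Factor
( Prim ) :: Factor ** Factor
( Atom ) :: Factor ** Factor
( b ) :: Factor ** Factor
( b ) :: Prim ** Factor
( b ) :: Atom ** Factor
( b ) :: n ** Factor
( b ) :: n ** Prim
( b ) :: n ** Atom
( b ) :: n ** b

[Expr [Term [Term [Factor [Prim [Atom ( [Expr [Term [Factor [Prim [Atom b]]]]] )]] :: [Factor [Prim [Atom n]]]]] ** [Factor [Prim [Atom b]]]]]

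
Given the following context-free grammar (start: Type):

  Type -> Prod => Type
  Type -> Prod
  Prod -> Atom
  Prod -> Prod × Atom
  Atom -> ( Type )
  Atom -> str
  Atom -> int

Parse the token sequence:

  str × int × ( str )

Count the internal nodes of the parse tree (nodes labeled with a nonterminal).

10

[Type [Prod [Prod [Prod [Atom str]] × [Atom int]] × [Atom ( [Type [Prod [Atom str]]] )]]]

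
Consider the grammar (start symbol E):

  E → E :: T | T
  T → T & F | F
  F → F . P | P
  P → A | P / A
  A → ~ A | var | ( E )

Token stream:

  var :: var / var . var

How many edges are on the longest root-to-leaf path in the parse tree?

7

[E [E [T [F [P [A var]]]]] :: [T [F [F [P [P [A var]] / [A var]]] . [P [A var]]]]]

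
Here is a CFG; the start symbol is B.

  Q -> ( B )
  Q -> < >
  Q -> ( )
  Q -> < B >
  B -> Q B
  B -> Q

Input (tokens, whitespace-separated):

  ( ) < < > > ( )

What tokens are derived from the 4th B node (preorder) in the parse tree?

( )

[B [Q ( )] [B [Q < [B [Q < >]] >] [B [Q ( )]]]]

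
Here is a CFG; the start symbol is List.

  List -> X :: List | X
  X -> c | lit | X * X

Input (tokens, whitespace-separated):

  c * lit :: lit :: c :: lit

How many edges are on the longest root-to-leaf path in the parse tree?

5

[List [X [X c] * [X lit]] :: [List [X lit] :: [List [X c] :: [List [X lit]]]]]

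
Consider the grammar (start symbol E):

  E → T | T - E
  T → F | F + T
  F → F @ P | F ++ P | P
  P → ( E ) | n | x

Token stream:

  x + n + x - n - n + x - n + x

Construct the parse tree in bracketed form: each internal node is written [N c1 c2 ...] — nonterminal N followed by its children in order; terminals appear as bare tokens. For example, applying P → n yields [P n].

[E [T [F [P x]] + [T [F [P n]] + [T [F [P x]]]]] - [E [T [F [P n]]] - [E [T [F [P n]] + [T [F [P x]]]] - [E [T [F [P n]] + [T [F [P x]]]]]]]]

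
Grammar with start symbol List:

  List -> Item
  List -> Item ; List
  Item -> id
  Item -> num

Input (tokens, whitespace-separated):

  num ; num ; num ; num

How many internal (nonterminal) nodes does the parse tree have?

[List [Item num] ; [List [Item num] ; [List [Item num] ; [List [Item num]]]]]

8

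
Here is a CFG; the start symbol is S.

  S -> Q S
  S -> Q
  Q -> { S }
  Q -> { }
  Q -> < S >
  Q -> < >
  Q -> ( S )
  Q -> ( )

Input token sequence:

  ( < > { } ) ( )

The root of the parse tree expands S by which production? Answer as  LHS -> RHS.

[S [Q ( [S [Q < >] [S [Q { }]]] )] [S [Q ( )]]]

S -> Q S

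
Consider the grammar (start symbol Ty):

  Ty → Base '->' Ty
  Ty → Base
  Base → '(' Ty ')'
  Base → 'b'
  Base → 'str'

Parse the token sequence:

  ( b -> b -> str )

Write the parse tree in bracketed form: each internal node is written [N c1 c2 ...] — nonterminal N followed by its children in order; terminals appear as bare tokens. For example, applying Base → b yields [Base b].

[Ty [Base ( [Ty [Base b] -> [Ty [Base b] -> [Ty [Base str]]]] )]]

Ty
Base
( Ty )
( Base -> Ty )
( b -> Ty )
( b -> Base -> Ty )
( b -> b -> Ty )
( b -> b -> Base )
( b -> b -> str )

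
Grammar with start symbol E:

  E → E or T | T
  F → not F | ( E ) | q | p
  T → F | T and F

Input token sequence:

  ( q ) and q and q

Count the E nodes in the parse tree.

2

[E [T [T [T [F ( [E [T [F q]]] )]] and [F q]] and [F q]]]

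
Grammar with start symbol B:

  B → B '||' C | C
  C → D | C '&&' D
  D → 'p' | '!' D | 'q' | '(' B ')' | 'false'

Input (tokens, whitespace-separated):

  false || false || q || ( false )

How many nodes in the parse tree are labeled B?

[B [B [B [B [C [D false]]] || [C [D false]]] || [C [D q]]] || [C [D ( [B [C [D false]]] )]]]

5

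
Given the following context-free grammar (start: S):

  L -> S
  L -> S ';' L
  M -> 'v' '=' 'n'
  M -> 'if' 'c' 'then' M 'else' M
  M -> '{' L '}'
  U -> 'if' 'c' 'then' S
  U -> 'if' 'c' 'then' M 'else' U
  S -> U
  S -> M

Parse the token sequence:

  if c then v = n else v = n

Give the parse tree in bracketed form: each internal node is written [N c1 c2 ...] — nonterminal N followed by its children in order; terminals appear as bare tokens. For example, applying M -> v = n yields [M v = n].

S
M
if c then M else M
if c then v = n else M
if c then v = n else v = n

[S [M if c then [M v = n] else [M v = n]]]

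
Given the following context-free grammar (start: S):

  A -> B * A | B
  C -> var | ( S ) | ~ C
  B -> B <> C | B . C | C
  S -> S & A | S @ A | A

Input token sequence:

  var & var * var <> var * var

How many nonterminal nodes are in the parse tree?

[S [S [A [B [C var]]]] & [A [B [C var]] * [A [B [B [C var]] <> [C var]] * [A [B [C var]]]]]]

16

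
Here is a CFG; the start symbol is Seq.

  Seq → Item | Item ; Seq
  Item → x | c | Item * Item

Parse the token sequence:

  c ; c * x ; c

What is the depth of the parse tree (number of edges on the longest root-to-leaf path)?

[Seq [Item c] ; [Seq [Item [Item c] * [Item x]] ; [Seq [Item c]]]]

4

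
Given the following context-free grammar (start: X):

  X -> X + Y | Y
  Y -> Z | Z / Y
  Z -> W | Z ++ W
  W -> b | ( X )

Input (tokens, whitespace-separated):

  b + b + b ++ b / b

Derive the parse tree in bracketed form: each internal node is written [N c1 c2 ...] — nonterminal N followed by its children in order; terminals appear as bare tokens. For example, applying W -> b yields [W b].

[X [X [X [Y [Z [W b]]]] + [Y [Z [W b]]]] + [Y [Z [Z [W b]] ++ [W b]] / [Y [Z [W b]]]]]

X
X + Y
X + Y + Y
Y + Y + Y
Z + Y + Y
W + Y + Y
b + Y + Y
b + Z + Y
b + W + Y
b + b + Y
b + b + Z / Y
b + b + Z ++ W / Y
b + b + W ++ W / Y
b + b + b ++ W / Y
b + b + b ++ b / Y
b + b + b ++ b / Z
b + b + b ++ b / W
b + b + b ++ b / b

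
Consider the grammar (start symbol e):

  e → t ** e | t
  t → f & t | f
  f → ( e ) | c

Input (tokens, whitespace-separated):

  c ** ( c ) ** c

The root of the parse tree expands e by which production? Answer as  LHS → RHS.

[e [t [f c]] ** [e [t [f ( [e [t [f c]]] )]] ** [e [t [f c]]]]]

e → t ** e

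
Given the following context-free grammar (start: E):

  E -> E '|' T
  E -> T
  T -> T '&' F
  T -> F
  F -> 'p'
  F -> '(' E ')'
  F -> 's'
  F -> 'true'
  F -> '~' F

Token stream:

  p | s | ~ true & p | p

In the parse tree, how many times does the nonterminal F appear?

6

[E [E [E [E [T [F p]]] | [T [F s]]] | [T [T [F ~ [F true]]] & [F p]]] | [T [F p]]]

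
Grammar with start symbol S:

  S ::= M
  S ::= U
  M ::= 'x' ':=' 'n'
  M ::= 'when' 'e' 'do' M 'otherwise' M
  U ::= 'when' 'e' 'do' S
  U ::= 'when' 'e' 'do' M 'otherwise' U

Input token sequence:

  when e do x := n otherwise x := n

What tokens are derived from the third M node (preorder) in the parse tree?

[S [M when e do [M x := n] otherwise [M x := n]]]

x := n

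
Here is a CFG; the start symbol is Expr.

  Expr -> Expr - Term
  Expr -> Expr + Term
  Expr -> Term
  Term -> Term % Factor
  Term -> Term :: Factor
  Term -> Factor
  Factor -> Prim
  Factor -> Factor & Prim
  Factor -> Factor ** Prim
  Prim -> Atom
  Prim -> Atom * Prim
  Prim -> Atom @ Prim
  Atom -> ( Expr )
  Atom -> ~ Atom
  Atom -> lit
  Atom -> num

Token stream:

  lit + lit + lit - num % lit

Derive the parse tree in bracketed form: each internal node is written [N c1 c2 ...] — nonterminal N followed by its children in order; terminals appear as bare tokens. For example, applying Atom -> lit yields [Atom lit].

[Expr [Expr [Expr [Expr [Term [Factor [Prim [Atom lit]]]]] + [Term [Factor [Prim [Atom lit]]]]] + [Term [Factor [Prim [Atom lit]]]]] - [Term [Term [Factor [Prim [Atom num]]]] % [Factor [Prim [Atom lit]]]]]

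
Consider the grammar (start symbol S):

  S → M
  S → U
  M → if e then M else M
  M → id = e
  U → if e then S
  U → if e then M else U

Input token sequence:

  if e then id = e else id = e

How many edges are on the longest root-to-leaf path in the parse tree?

3

[S [M if e then [M id = e] else [M id = e]]]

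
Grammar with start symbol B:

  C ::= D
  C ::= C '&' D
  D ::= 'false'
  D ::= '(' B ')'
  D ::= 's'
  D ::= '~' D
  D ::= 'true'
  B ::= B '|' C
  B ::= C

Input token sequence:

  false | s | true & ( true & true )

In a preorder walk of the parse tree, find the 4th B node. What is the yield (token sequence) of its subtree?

true & true

[B [B [B [C [D false]]] | [C [D s]]] | [C [C [D true]] & [D ( [B [C [C [D true]] & [D true]]] )]]]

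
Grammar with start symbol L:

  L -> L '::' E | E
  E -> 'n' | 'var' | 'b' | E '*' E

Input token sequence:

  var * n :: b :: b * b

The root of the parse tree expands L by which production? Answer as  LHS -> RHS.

L -> L '::' E

[L [L [L [E [E var] * [E n]]] :: [E b]] :: [E [E b] * [E b]]]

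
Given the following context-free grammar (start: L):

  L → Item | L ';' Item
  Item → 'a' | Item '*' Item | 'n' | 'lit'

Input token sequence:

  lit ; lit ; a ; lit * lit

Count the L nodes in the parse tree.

[L [L [L [L [Item lit]] ; [Item lit]] ; [Item a]] ; [Item [Item lit] * [Item lit]]]

4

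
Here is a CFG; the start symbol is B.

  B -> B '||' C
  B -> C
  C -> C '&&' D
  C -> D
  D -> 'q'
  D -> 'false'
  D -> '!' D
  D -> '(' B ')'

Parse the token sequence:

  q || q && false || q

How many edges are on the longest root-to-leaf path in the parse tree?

[B [B [B [C [D q]]] || [C [C [D q]] && [D false]]] || [C [D q]]]

5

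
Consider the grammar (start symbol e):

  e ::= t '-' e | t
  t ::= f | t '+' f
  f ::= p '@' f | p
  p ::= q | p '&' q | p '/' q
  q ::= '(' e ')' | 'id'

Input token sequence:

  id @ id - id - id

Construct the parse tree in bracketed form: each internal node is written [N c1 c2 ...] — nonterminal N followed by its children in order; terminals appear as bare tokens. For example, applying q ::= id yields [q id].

e
t - e
f - e
p @ f - e
q @ f - e
id @ f - e
id @ p - e
id @ q - e
id @ id - e
id @ id - t - e
id @ id - f - e
id @ id - p - e
id @ id - q - e
id @ id - id - e
id @ id - id - t
id @ id - id - f
id @ id - id - p
id @ id - id - q
id @ id - id - id

[e [t [f [p [q id]] @ [f [p [q id]]]]] - [e [t [f [p [q id]]]] - [e [t [f [p [q id]]]]]]]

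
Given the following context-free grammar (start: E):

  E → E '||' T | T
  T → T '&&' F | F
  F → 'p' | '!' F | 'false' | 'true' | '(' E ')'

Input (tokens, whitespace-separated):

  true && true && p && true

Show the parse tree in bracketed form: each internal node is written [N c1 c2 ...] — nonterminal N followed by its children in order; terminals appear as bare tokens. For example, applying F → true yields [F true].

E
T
T && F
T && F && F
T && F && F && F
F && F && F && F
true && F && F && F
true && true && F && F
true && true && p && F
true && true && p && true

[E [T [T [T [T [F true]] && [F true]] && [F p]] && [F true]]]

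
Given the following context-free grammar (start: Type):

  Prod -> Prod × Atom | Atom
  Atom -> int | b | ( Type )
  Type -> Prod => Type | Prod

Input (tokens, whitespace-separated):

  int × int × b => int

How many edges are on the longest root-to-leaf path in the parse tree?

5

[Type [Prod [Prod [Prod [Atom int]] × [Atom int]] × [Atom b]] => [Type [Prod [Atom int]]]]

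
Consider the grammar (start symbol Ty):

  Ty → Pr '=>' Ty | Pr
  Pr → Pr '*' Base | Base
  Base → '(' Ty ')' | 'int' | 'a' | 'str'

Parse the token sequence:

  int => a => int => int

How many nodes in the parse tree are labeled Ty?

4

[Ty [Pr [Base int]] => [Ty [Pr [Base a]] => [Ty [Pr [Base int]] => [Ty [Pr [Base int]]]]]]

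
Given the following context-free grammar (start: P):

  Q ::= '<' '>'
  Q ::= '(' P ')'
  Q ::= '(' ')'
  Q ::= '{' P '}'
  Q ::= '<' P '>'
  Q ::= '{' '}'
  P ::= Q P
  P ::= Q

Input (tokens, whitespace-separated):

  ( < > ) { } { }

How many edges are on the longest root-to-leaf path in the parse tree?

[P [Q ( [P [Q < >]] )] [P [Q { }] [P [Q { }]]]]

4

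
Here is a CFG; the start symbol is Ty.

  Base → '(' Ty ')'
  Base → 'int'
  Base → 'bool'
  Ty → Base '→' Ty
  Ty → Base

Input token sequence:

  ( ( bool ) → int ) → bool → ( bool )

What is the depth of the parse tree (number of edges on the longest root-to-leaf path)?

6

[Ty [Base ( [Ty [Base ( [Ty [Base bool]] )] → [Ty [Base int]]] )] → [Ty [Base bool] → [Ty [Base ( [Ty [Base bool]] )]]]]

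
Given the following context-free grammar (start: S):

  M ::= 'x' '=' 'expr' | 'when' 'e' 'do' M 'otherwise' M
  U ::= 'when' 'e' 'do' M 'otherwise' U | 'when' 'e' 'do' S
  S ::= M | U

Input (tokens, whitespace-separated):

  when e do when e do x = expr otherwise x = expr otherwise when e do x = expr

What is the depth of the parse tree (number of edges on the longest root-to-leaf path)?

5

[S [U when e do [M when e do [M x = expr] otherwise [M x = expr]] otherwise [U when e do [S [M x = expr]]]]]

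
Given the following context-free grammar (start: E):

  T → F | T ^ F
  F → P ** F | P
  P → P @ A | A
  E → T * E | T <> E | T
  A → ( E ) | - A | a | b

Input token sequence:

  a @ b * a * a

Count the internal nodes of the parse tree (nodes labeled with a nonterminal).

[E [T [F [P [P [A a]] @ [A b]]]] * [E [T [F [P [A a]]]] * [E [T [F [P [A a]]]]]]]

17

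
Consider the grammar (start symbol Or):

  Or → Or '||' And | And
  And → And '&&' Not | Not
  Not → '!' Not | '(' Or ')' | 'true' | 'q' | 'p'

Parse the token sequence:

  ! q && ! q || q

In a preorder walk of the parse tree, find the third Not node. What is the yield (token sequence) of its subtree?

[Or [Or [And [And [Not ! [Not q]]] && [Not ! [Not q]]]] || [And [Not q]]]

! q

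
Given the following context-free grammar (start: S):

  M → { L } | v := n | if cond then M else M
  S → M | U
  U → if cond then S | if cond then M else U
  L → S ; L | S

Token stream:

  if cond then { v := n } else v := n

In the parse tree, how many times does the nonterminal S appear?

[S [M if cond then [M { [L [S [M v := n]]] }] else [M v := n]]]

2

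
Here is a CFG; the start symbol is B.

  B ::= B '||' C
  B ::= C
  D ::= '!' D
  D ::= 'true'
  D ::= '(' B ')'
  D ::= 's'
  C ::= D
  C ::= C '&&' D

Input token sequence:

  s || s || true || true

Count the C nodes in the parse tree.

[B [B [B [B [C [D s]]] || [C [D s]]] || [C [D true]]] || [C [D true]]]

4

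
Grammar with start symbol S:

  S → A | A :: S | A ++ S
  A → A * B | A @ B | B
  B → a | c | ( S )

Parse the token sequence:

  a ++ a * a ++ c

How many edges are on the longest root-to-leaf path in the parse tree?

[S [A [B a]] ++ [S [A [A [B a]] * [B a]] ++ [S [A [B c]]]]]

5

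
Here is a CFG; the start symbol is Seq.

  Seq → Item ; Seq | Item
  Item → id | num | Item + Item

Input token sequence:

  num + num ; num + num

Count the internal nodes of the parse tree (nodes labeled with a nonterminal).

[Seq [Item [Item num] + [Item num]] ; [Seq [Item [Item num] + [Item num]]]]

8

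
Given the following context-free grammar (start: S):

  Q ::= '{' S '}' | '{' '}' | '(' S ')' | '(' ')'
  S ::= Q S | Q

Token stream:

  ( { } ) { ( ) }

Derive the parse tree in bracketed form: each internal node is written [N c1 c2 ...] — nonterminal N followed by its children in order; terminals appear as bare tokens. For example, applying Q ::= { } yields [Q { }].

S
Q S
( S ) S
( Q ) S
( { } ) S
( { } ) Q
( { } ) { S }
( { } ) { Q }
( { } ) { ( ) }

[S [Q ( [S [Q { }]] )] [S [Q { [S [Q ( )]] }]]]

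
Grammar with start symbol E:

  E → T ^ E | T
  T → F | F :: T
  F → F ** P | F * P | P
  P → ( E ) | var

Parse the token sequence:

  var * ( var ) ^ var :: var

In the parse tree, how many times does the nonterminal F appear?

[E [T [F [F [P var]] * [P ( [E [T [F [P var]]]] )]]] ^ [E [T [F [P var]] :: [T [F [P var]]]]]]

5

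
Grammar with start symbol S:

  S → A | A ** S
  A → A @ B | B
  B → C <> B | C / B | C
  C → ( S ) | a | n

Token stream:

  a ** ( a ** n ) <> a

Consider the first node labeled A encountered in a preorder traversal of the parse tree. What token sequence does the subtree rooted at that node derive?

a

[S [A [B [C a]]] ** [S [A [B [C ( [S [A [B [C a]]] ** [S [A [B [C n]]]]] )] <> [B [C a]]]]]]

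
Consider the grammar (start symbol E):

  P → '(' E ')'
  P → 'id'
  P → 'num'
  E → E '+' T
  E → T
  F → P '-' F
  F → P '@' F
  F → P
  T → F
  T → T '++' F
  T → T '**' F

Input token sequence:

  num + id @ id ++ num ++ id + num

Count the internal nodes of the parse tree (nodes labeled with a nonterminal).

20

[E [E [E [T [F [P num]]]] + [T [T [T [F [P id] @ [F [P id]]]] ++ [F [P num]]] ++ [F [P id]]]] + [T [F [P num]]]]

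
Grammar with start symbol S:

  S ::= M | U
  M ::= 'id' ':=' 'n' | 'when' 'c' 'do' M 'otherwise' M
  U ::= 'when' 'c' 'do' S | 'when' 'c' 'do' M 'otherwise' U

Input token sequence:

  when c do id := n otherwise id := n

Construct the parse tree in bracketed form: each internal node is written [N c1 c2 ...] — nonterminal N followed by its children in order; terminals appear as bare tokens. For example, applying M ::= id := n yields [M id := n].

[S [M when c do [M id := n] otherwise [M id := n]]]

S
M
when c do M otherwise M
when c do id := n otherwise M
when c do id := n otherwise id := n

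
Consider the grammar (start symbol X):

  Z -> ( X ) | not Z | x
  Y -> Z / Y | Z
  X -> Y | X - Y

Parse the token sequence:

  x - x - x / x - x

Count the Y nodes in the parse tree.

5

[X [X [X [X [Y [Z x]]] - [Y [Z x]]] - [Y [Z x] / [Y [Z x]]]] - [Y [Z x]]]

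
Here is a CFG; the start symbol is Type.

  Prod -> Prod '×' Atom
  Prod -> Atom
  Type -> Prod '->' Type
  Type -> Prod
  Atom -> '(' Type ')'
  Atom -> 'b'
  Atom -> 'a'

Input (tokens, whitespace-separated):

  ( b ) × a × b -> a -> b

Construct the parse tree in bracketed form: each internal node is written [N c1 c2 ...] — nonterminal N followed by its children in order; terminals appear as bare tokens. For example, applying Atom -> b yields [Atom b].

Type
Prod -> Type
Prod × Atom -> Type
Prod × Atom × Atom -> Type
Atom × Atom × Atom -> Type
( Type ) × Atom × Atom -> Type
( Prod ) × Atom × Atom -> Type
( Atom ) × Atom × Atom -> Type
( b ) × Atom × Atom -> Type
( b ) × a × Atom -> Type
( b ) × a × b -> Type
( b ) × a × b -> Prod -> Type
( b ) × a × b -> Atom -> Type
( b ) × a × b -> a -> Type
( b ) × a × b -> a -> Prod
( b ) × a × b -> a -> Atom
( b ) × a × b -> a -> b

[Type [Prod [Prod [Prod [Atom ( [Type [Prod [Atom b]]] )]] × [Atom a]] × [Atom b]] -> [Type [Prod [Atom a]] -> [Type [Prod [Atom b]]]]]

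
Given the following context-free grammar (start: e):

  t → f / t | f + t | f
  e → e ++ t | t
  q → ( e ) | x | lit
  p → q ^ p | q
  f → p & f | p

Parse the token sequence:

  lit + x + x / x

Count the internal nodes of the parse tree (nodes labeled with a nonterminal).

17

[e [t [f [p [q lit]]] + [t [f [p [q x]]] + [t [f [p [q x]]] / [t [f [p [q x]]]]]]]]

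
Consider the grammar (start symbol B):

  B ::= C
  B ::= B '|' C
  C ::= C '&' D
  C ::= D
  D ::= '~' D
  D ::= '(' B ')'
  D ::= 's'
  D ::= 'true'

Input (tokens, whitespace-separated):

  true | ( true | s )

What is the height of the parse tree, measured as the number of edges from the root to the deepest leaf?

[B [B [C [D true]]] | [C [D ( [B [B [C [D true]]] | [C [D s]]] )]]]

7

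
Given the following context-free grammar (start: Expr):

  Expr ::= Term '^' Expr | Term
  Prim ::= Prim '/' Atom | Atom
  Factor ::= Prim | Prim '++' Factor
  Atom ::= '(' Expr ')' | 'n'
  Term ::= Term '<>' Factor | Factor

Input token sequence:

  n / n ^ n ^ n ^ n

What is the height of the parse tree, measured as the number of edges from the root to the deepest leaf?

[Expr [Term [Factor [Prim [Prim [Atom n]] / [Atom n]]]] ^ [Expr [Term [Factor [Prim [Atom n]]]] ^ [Expr [Term [Factor [Prim [Atom n]]]] ^ [Expr [Term [Factor [Prim [Atom n]]]]]]]]

8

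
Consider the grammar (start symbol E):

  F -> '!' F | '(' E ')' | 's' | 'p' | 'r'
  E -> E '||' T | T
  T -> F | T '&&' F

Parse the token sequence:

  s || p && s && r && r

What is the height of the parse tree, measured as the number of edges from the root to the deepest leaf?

[E [E [T [F s]]] || [T [T [T [T [F p]] && [F s]] && [F r]] && [F r]]]

6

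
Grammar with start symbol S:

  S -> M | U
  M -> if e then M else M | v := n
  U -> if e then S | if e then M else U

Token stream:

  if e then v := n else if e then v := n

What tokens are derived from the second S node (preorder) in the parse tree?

v := n

[S [U if e then [M v := n] else [U if e then [S [M v := n]]]]]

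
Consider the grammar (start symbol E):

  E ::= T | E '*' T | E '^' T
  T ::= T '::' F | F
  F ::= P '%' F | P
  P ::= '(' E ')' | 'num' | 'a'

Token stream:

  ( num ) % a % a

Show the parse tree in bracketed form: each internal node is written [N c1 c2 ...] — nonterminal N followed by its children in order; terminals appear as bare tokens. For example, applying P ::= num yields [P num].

[E [T [F [P ( [E [T [F [P num]]]] )] % [F [P a] % [F [P a]]]]]]

E
T
F
P % F
( E ) % F
( T ) % F
( F ) % F
( P ) % F
( num ) % F
( num ) % P % F
( num ) % a % F
( num ) % a % P
( num ) % a % a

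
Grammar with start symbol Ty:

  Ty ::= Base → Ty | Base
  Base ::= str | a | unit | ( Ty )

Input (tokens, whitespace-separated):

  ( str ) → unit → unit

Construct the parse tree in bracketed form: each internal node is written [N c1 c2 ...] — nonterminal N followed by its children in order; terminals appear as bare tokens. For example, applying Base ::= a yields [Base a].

[Ty [Base ( [Ty [Base str]] )] → [Ty [Base unit] → [Ty [Base unit]]]]

Ty
Base → Ty
( Ty ) → Ty
( Base ) → Ty
( str ) → Ty
( str ) → Base → Ty
( str ) → unit → Ty
( str ) → unit → Base
( str ) → unit → unit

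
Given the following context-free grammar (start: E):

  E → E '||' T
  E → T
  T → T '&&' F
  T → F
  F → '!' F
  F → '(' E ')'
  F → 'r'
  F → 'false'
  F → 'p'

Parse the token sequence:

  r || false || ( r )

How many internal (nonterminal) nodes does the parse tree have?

[E [E [E [T [F r]]] || [T [F false]]] || [T [F ( [E [T [F r]]] )]]]

12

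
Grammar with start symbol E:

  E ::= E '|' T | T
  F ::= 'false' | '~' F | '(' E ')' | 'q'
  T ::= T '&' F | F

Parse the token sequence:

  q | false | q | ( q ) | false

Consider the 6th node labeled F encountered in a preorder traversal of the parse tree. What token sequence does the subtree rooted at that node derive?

[E [E [E [E [E [T [F q]]] | [T [F false]]] | [T [F q]]] | [T [F ( [E [T [F q]]] )]]] | [T [F false]]]

false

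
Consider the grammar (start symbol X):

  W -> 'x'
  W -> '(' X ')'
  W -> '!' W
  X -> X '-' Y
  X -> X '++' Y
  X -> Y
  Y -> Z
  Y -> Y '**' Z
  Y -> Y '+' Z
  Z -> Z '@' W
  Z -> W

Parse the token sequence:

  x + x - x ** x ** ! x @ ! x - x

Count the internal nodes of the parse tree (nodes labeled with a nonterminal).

[X [X [X [Y [Y [Z [W x]]] + [Z [W x]]]] - [Y [Y [Y [Z [W x]]] ** [Z [W x]]] ** [Z [Z [W ! [W x]]] @ [W ! [W x]]]]] - [Y [Z [W x]]]]

25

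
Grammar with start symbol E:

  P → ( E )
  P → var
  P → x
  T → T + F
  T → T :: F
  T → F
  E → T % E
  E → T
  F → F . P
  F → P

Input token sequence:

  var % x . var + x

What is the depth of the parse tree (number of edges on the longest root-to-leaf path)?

[E [T [F [P var]]] % [E [T [T [F [F [P x]] . [P var]]] + [F [P x]]]]]

7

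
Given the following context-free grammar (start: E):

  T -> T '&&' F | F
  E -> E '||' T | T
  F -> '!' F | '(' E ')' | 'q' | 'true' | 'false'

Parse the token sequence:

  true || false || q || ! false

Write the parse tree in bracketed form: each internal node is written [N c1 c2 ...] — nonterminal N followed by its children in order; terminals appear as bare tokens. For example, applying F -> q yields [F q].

[E [E [E [E [T [F true]]] || [T [F false]]] || [T [F q]]] || [T [F ! [F false]]]]

E
E || T
E || T || T
E || T || T || T
T || T || T || T
F || T || T || T
true || T || T || T
true || F || T || T
true || false || T || T
true || false || F || T
true || false || q || T
true || false || q || F
true || false || q || ! F
true || false || q || ! false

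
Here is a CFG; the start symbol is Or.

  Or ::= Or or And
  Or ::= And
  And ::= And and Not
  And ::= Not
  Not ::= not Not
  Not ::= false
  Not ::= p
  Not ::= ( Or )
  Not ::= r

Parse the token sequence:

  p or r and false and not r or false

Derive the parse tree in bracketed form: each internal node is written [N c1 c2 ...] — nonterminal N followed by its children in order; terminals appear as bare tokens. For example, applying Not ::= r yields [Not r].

Or
Or or And
Or or And or And
And or And or And
Not or And or And
p or And or And
p or And and Not or And
p or And and Not and Not or And
p or Not and Not and Not or And
p or r and Not and Not or And
p or r and false and Not or And
p or r and false and not Not or And
p or r and false and not r or And
p or r and false and not r or Not
p or r and false and not r or false

[Or [Or [Or [And [Not p]]] or [And [And [And [Not r]] and [Not false]] and [Not not [Not r]]]] or [And [Not false]]]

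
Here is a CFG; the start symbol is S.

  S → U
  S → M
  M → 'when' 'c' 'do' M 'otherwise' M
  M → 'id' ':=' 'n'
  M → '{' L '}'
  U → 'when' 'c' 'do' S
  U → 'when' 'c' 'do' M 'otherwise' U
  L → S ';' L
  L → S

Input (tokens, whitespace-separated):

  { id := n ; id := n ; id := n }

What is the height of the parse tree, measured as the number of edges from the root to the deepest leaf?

7

[S [M { [L [S [M id := n]] ; [L [S [M id := n]] ; [L [S [M id := n]]]]] }]]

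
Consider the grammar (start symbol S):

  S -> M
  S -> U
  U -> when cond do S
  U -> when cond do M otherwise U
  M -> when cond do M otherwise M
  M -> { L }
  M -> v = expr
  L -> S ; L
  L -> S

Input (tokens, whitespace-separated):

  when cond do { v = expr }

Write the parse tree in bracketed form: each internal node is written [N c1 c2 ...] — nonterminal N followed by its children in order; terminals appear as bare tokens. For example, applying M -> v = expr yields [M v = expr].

[S [U when cond do [S [M { [L [S [M v = expr]]] }]]]]

S
U
when cond do S
when cond do M
when cond do { L }
when cond do { S }
when cond do { M }
when cond do { v = expr }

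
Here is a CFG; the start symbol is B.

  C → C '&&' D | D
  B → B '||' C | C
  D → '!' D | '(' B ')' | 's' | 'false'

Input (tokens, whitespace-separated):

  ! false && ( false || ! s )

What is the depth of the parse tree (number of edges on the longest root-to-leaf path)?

[B [C [C [D ! [D false]]] && [D ( [B [B [C [D false]]] || [C [D ! [D s]]]] )]]]

7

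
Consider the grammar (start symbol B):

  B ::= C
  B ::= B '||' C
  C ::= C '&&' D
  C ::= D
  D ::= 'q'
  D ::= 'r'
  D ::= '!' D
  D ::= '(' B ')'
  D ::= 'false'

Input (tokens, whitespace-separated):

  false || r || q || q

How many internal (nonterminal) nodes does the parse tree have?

[B [B [B [B [C [D false]]] || [C [D r]]] || [C [D q]]] || [C [D q]]]

12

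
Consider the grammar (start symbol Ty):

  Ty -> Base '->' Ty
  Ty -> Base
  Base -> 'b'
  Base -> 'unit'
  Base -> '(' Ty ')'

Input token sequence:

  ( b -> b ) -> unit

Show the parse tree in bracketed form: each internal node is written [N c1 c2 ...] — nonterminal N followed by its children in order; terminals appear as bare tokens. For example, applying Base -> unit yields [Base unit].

[Ty [Base ( [Ty [Base b] -> [Ty [Base b]]] )] -> [Ty [Base unit]]]

Ty
Base -> Ty
( Ty ) -> Ty
( Base -> Ty ) -> Ty
( b -> Ty ) -> Ty
( b -> Base ) -> Ty
( b -> b ) -> Ty
( b -> b ) -> Base
( b -> b ) -> unit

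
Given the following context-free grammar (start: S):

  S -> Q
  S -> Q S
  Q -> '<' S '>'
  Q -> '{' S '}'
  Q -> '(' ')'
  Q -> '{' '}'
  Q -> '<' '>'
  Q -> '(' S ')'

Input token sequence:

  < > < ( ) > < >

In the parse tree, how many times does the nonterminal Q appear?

4

[S [Q < >] [S [Q < [S [Q ( )]] >] [S [Q < >]]]]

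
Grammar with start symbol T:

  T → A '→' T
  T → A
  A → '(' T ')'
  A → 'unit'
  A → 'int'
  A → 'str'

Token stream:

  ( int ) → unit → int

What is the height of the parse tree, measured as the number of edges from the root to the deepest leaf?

4

[T [A ( [T [A int]] )] → [T [A unit] → [T [A int]]]]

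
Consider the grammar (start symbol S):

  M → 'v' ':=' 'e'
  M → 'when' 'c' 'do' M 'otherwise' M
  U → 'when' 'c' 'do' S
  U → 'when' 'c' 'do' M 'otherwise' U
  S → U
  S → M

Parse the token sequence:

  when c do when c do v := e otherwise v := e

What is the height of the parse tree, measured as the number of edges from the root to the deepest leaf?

[S [U when c do [S [M when c do [M v := e] otherwise [M v := e]]]]]

5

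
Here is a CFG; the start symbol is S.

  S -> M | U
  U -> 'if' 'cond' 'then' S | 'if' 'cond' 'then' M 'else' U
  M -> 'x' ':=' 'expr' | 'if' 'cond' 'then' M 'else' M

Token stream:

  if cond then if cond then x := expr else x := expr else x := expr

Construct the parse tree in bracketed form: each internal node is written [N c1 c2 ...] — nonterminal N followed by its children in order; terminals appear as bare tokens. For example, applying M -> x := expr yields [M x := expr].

S
M
if cond then M else M
if cond then if cond then M else M else M
if cond then if cond then x := expr else M else M
if cond then if cond then x := expr else x := expr else M
if cond then if cond then x := expr else x := expr else x := expr

[S [M if cond then [M if cond then [M x := expr] else [M x := expr]] else [M x := expr]]]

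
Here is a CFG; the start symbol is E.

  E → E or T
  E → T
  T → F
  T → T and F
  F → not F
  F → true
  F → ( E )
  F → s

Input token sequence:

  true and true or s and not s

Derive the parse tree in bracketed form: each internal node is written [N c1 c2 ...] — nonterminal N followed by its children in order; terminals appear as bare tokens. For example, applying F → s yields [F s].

E
E or T
T or T
T and F or T
F and F or T
true and F or T
true and true or T
true and true or T and F
true and true or F and F
true and true or s and F
true and true or s and not F
true and true or s and not s

[E [E [T [T [F true]] and [F true]]] or [T [T [F s]] and [F not [F s]]]]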